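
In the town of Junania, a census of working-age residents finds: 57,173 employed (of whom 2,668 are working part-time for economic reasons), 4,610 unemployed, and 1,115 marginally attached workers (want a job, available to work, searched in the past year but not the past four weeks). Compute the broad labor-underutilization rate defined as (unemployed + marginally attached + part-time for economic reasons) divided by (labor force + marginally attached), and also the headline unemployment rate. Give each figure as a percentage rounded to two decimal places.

Broad underutilization rate ≈ 13.34%; headline unemployment rate ≈ 7.46%.

Labor force = 57,173 + 4,610 = 61,783.
Numerator = 4,610 + 1,115 + 2,668 = 8,393.
Denominator = 61,783 + 1,115 = 62,898.
Broad rate = 8,393 / 62,898 = 13.34%.
Headline unemployment rate = 4,610 / 61,783 = 7.46%.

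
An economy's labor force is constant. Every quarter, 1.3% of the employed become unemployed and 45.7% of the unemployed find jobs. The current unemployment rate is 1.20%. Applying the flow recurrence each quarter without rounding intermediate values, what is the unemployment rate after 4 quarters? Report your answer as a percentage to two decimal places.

Unemployment rate after four quarters ≈ 2.64%.

With a fixed labor force, u_{t+1} = u_t + s·(1−u_t) − f·u_t = u_t·(1−s−f) + s.
Here 1−s−f = 0.530 and s = 0.013.
u_1 = 0.012000 × 0.530 + 0.013 = 0.019360.
u_2 = 0.019360 × 0.530 + 0.013 = 0.023261.
u_3 = 0.023261 × 0.530 + 0.013 = 0.025328.
u_4 = 0.025328 × 0.530 + 0.013 = 0.026424.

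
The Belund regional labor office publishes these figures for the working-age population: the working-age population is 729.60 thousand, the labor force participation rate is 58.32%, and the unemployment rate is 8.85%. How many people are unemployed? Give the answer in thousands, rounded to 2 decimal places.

Labor force = 0.5832 × 729.60 = 425.50 thousand.
Unemployed = 0.0885 × 425.50 ≈ 37.66 thousand.

About 37.66 thousand are unemployed.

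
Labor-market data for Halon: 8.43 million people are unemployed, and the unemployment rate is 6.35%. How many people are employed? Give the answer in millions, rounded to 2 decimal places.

About 124.33 million are employed.

Labor force = U / u = 8.43 / 0.0635 ≈ 132.76 million.
Employed = labor force − unemployed = 132.76 − 8.43 = 124.33 million.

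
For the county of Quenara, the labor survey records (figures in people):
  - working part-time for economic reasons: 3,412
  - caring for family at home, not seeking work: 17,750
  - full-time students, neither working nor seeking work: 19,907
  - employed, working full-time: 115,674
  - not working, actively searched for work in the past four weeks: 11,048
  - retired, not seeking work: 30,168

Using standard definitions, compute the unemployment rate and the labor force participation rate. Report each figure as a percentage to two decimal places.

Unemployment rate ≈ 8.49%; labor force participation rate ≈ 65.74%.

Employed = 3,412 + 115,674 = 119,086 (anyone who worked, including part-time for economic reasons, counts as employed).
Unemployed = 11,048.
Labor force = 119,086 + 11,048 = 130,134.
Not in labor force = 17,750 + 19,907 + 30,168 = 67,825 (those not working and not actively searching are outside the labor force).
Civilian working-age population = 130,134 + 67,825 = 197,959.
Unemployment rate = 11,048 / 130,134 = 8.49%.
Labor force participation rate = 130,134 / 197,959 = 65.74%.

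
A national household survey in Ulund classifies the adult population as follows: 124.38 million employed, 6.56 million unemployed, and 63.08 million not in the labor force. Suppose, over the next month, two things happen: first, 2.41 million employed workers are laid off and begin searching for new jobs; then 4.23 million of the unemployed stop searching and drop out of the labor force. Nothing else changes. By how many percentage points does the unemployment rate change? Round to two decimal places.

The unemployment rate changes by −1.27 percentage points.

Initially, labor force = 124.38 + 6.56 = 130.94 million, so u = 6.56/130.94 = 5.01%.
After the first change, employed falls and unemployed rises by 2.41; labor force unchanged → E = 121.97, U = 8.97, labor force = 130.94 million.
After the second change, unemployed and labor force both fall by 4.23 → E = 121.97, U = 4.74, labor force = 126.71 million.
New unemployment rate = 4.74 / 126.71 = 3.74%.
Change = 3.74% − 5.01% = −1.27 percentage points.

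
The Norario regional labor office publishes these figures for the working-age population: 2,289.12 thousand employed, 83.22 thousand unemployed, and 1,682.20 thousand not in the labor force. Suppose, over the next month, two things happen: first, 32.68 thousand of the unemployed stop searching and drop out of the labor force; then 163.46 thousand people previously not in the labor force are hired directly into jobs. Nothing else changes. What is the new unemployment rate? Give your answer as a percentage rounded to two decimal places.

Initially, labor force = 2,289.12 + 83.22 = 2,372.34 thousand, so u = 83.22/2,372.34 = 3.51%.
After the first change, unemployed and labor force both fall by 32.68 → E = 2,289.12, U = 50.54, labor force = 2,339.66 thousand.
After the second change, employed and labor force both rise by 163.46; unemployed unchanged → E = 2,452.58, U = 50.54, labor force = 2,503.12 thousand.
New unemployment rate = 50.54 / 2,503.12 = 2.02%.

New unemployment rate ≈ 2.02%.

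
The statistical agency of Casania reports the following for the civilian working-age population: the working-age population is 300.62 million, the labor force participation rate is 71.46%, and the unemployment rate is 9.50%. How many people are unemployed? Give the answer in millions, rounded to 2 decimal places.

About 20.41 million are unemployed.

Labor force = 0.7146 × 300.62 = 214.82 million.
Unemployed = 0.0950 × 214.82 ≈ 20.41 million.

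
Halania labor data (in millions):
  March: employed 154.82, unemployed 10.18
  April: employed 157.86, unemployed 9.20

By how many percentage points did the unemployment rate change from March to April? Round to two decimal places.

March: labor force = 154.82 + 10.18 = 165.00; u = 10.18/165.00 = 6.17%.
April: labor force = 157.86 + 9.20 = 167.06; u = 9.20/167.06 = 5.51%.
Change = 5.51% − 6.17% = −0.66 pp.

The unemployment rate changed by −0.66 percentage points.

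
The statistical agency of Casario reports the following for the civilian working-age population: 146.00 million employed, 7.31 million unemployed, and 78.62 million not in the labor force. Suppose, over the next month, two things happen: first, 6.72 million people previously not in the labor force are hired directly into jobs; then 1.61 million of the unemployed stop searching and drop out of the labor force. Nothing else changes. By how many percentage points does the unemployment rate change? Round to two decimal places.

The unemployment rate changes by −1.17 percentage points.

Initially, labor force = 146.00 + 7.31 = 153.31 million, so u = 7.31/153.31 = 4.77%.
After the first change, employed and labor force both rise by 6.72; unemployed unchanged → E = 152.72, U = 7.31, labor force = 160.03 million.
After the second change, unemployed and labor force both fall by 1.61 → E = 152.72, U = 5.70, labor force = 158.42 million.
New unemployment rate = 5.70 / 158.42 = 3.60%.
Change = 3.60% − 4.77% = −1.17 percentage points.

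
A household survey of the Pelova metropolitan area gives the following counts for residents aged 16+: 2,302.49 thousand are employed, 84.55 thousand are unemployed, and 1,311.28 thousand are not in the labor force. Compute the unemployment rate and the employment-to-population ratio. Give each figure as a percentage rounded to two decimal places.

Unemployment rate ≈ 3.54%; employment-population ratio ≈ 62.26%.

Labor force = employed + unemployed = 2,302.49 + 84.55 = 2,387.04 thousand.
Working-age population = 2,387.04 + 1,311.28 = 3,698.32 thousand.
Unemployment rate = 84.55 / 2,387.04 = 3.54%.
Employment-population ratio = 2,302.49 / 3,698.32 = 62.26%.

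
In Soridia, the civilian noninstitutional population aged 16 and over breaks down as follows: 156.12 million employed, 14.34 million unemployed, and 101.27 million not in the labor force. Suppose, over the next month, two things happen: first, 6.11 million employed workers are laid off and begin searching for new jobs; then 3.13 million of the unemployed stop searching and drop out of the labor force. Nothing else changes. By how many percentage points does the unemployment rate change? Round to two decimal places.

Initially, labor force = 156.12 + 14.34 = 170.46 million, so u = 14.34/170.46 = 8.41%.
After the first change, employed falls and unemployed rises by 6.11; labor force unchanged → E = 150.01, U = 20.45, labor force = 170.46 million.
After the second change, unemployed and labor force both fall by 3.13 → E = 150.01, U = 17.32, labor force = 167.33 million.
New unemployment rate = 17.32 / 167.33 = 10.35%.
Change = 10.35% − 8.41% = +1.94 percentage points.

The unemployment rate changes by +1.94 percentage points.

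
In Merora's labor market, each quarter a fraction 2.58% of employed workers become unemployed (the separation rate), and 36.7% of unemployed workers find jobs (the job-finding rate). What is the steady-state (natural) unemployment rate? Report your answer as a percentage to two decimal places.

Steady-state unemployment rate ≈ 6.57%.

At steady state the flows balance: s·E = f·U, so U/(E+U) = s/(s+f).
u* = 2.58 / (2.58 + 36.7) = 2.58 / 39.28 = 6.57%.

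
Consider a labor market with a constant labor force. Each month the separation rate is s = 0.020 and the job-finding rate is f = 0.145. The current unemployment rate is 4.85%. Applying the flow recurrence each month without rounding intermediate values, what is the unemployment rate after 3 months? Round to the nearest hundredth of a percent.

With a fixed labor force, u_{t+1} = u_t + s·(1−u_t) − f·u_t = u_t·(1−s−f) + s.
Here 1−s−f = 0.835 and s = 0.020.
u_1 = 0.048500 × 0.835 + 0.020 = 0.060497.
u_2 = 0.060497 × 0.835 + 0.020 = 0.070515.
u_3 = 0.070515 × 0.835 + 0.020 = 0.078880.

Unemployment rate after three months ≈ 7.89%.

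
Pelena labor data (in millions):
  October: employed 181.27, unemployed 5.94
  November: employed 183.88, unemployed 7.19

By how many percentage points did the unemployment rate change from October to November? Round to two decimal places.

October: labor force = 181.27 + 5.94 = 187.21; u = 5.94/187.21 = 3.17%.
November: labor force = 183.88 + 7.19 = 191.07; u = 7.19/191.07 = 3.76%.
Change = 3.76% − 3.17% = +0.59 pp.

The unemployment rate changed by +0.59 percentage points.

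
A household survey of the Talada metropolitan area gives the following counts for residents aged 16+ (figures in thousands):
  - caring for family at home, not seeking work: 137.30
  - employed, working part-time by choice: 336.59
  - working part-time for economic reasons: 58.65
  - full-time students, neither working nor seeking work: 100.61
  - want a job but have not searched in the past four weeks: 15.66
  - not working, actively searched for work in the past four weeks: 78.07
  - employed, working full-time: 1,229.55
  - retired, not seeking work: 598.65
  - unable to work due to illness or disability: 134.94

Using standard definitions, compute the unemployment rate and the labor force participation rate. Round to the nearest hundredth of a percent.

Unemployment rate ≈ 4.58%; labor force participation rate ≈ 63.30%.

Employed = 336.59 + 58.65 + 1,229.55 = 1,624.79 thousand (anyone who worked, including part-time for economic reasons, counts as employed).
Unemployed = 78.07 thousand.
Labor force = 1,624.79 + 78.07 = 1,702.86 thousand.
Not in labor force = 137.30 + 100.61 + 15.66 + 598.65 + 134.94 = 987.16 thousand (those not working and not actively searching are outside the labor force — including those who want a job but have given up searching).
Civilian working-age population = 1,702.86 + 987.16 = 2,690.02 thousand.
Unemployment rate = 78.07 / 1,702.86 = 4.58%.
Labor force participation rate = 1,702.86 / 2,690.02 = 63.30%.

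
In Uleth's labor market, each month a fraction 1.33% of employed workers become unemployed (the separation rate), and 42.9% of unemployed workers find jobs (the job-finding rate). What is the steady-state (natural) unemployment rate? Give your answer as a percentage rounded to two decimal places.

Steady-state unemployment rate ≈ 3.01%.

At steady state the flows balance: s·E = f·U, so U/(E+U) = s/(s+f).
u* = 1.33 / (1.33 + 42.9) = 1.33 / 44.23 = 3.01%.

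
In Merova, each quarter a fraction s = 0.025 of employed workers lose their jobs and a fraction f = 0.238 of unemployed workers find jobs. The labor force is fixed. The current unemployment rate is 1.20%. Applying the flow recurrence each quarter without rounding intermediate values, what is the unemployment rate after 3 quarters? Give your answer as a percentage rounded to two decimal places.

Unemployment rate after three quarters ≈ 6.18%.

With a fixed labor force, u_{t+1} = u_t + s·(1−u_t) − f·u_t = u_t·(1−s−f) + s.
Here 1−s−f = 0.737 and s = 0.025.
u_1 = 0.012000 × 0.737 + 0.025 = 0.033844.
u_2 = 0.033844 × 0.737 + 0.025 = 0.049943.
u_3 = 0.049943 × 0.737 + 0.025 = 0.061808.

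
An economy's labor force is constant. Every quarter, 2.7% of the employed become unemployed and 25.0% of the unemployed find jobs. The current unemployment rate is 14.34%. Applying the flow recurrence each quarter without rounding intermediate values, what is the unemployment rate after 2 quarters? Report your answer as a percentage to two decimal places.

With a fixed labor force, u_{t+1} = u_t + s·(1−u_t) − f·u_t = u_t·(1−s−f) + s.
Here 1−s−f = 0.723 and s = 0.027.
u_1 = 0.143400 × 0.723 + 0.027 = 0.130678.
u_2 = 0.130678 × 0.723 + 0.027 = 0.121480.

Unemployment rate after two quarters ≈ 12.15%.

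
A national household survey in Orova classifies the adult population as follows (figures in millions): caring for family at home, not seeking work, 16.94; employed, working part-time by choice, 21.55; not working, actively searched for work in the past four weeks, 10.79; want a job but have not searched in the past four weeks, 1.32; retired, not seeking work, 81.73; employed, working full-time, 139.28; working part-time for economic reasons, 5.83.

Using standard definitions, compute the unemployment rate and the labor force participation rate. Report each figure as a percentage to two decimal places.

Employed = 21.55 + 139.28 + 5.83 = 166.66 million (anyone who worked, including part-time for economic reasons, counts as employed).
Unemployed = 10.79 million.
Labor force = 166.66 + 10.79 = 177.45 million.
Not in labor force = 16.94 + 1.32 + 81.73 = 99.99 million (those not working and not actively searching are outside the labor force — including those who want a job but have given up searching).
Civilian working-age population = 177.45 + 99.99 = 277.44 million.
Unemployment rate = 10.79 / 177.45 = 6.08%.
Labor force participation rate = 177.45 / 277.44 = 63.96%.

Unemployment rate ≈ 6.08%; labor force participation rate ≈ 63.96%.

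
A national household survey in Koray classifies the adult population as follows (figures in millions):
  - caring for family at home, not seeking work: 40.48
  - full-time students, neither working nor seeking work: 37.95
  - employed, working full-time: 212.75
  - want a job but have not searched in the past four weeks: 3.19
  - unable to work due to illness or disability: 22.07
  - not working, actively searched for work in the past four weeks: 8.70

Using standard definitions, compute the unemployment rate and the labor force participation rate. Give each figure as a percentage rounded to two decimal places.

Employed = 212.75 million.
Unemployed = 8.70 million.
Labor force = 212.75 + 8.70 = 221.45 million.
Not in labor force = 40.48 + 37.95 + 3.19 + 22.07 = 103.69 million (those not working and not actively searching are outside the labor force — including those who want a job but have given up searching).
Civilian working-age population = 221.45 + 103.69 = 325.14 million.
Unemployment rate = 8.70 / 221.45 = 3.93%.
Labor force participation rate = 221.45 / 325.14 = 68.11%.

Unemployment rate ≈ 3.93%; labor force participation rate ≈ 68.11%.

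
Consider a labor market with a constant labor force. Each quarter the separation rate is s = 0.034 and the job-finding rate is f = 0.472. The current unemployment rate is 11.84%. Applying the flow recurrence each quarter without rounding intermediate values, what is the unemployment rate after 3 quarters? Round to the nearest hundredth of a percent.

With a fixed labor force, u_{t+1} = u_t + s·(1−u_t) − f·u_t = u_t·(1−s−f) + s.
Here 1−s−f = 0.494 and s = 0.034.
u_1 = 0.118400 × 0.494 + 0.034 = 0.092490.
u_2 = 0.092490 × 0.494 + 0.034 = 0.079690.
u_3 = 0.079690 × 0.494 + 0.034 = 0.073367.

Unemployment rate after three quarters ≈ 7.34%.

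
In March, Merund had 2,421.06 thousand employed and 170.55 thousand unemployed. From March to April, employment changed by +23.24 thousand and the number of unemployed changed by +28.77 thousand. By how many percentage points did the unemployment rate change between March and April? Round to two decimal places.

The unemployment rate changed by +0.96 percentage points.

March: labor force = 2,421.06 + 170.55 = 2,591.61; u = 170.55/2,591.61 = 6.58%.
April: labor force = 2,444.30 + 199.32 = 2,643.62; u = 199.32/2,643.62 = 7.54%.
Change = 7.54% − 6.58% = +0.96 pp.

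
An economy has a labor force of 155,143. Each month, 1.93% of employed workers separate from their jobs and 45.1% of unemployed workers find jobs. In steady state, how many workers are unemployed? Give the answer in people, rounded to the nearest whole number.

About 6,367 are unemployed in steady state.

Steady-state unemployment rate u* = s/(s+f) = 1.93/(1.93+45.1) = 0.041038.
Unemployed = u* × labor force = 0.041038 × 155,143 ≈ 6,367.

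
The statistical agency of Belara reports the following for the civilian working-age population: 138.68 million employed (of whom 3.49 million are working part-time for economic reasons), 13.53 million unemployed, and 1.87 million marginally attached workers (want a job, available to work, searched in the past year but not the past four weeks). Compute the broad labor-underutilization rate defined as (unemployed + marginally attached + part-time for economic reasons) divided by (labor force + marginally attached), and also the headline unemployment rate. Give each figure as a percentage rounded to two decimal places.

Broad underutilization rate ≈ 12.26%; headline unemployment rate ≈ 8.89%.

Labor force = 138.68 + 13.53 = 152.21 million.
Numerator = 13.53 + 1.87 + 3.49 = 18.89 million.
Denominator = 152.21 + 1.87 = 154.08 million.
Broad rate = 18.89 / 154.08 = 12.26%.
Headline unemployment rate = 13.53 / 152.21 = 8.89%.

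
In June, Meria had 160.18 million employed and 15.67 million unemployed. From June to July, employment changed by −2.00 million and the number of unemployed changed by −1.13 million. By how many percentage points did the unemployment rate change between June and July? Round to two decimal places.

June: labor force = 160.18 + 15.67 = 175.85; u = 15.67/175.85 = 8.91%.
July: labor force = 158.18 + 14.54 = 172.72; u = 14.54/172.72 = 8.42%.
Change = 8.42% − 8.91% = −0.49 pp.

The unemployment rate changed by −0.49 percentage points.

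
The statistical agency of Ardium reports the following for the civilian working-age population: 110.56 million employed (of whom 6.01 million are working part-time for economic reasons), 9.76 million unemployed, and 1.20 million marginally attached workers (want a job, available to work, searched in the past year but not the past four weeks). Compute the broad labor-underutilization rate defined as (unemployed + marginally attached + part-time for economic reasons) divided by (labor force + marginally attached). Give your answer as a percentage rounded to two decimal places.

Broad underutilization rate ≈ 13.96%.

Labor force = 110.56 + 9.76 = 120.32 million.
Numerator = 9.76 + 1.20 + 6.01 = 16.97 million.
Denominator = 120.32 + 1.20 = 121.52 million.
Broad rate = 16.97 / 121.52 = 13.96%.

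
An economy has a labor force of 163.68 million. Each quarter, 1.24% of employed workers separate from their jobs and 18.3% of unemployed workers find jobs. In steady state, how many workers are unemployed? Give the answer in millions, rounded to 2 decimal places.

About 10.39 million are unemployed in steady state.

Steady-state unemployment rate u* = s/(s+f) = 1.24/(1.24+18.3) = 0.063460.
Unemployed = u* × labor force = 0.063460 × 163.68 ≈ 10.39 million.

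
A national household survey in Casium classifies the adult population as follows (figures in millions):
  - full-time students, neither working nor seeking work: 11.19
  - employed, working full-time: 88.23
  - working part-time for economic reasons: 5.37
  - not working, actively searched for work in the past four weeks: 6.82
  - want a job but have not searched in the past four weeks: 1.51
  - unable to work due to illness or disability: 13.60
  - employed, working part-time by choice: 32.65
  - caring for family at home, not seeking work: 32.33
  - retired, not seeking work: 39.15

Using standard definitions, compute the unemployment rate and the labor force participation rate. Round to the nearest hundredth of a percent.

Unemployment rate ≈ 5.13%; labor force participation rate ≈ 57.64%.

Employed = 88.23 + 5.37 + 32.65 = 126.25 million (anyone who worked, including part-time for economic reasons, counts as employed).
Unemployed = 6.82 million.
Labor force = 126.25 + 6.82 = 133.07 million.
Not in labor force = 11.19 + 1.51 + 13.60 + 32.33 + 39.15 = 97.78 million (those not working and not actively searching are outside the labor force — including those who want a job but have given up searching).
Civilian working-age population = 133.07 + 97.78 = 230.85 million.
Unemployment rate = 6.82 / 133.07 = 5.13%.
Labor force participation rate = 133.07 / 230.85 = 57.64%.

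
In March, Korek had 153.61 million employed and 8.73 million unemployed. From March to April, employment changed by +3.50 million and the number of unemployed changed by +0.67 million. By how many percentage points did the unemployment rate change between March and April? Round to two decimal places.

March: labor force = 153.61 + 8.73 = 162.34; u = 8.73/162.34 = 5.38%.
April: labor force = 157.11 + 9.40 = 166.51; u = 9.40/166.51 = 5.65%.
Change = 5.65% − 5.38% = +0.27 pp.

The unemployment rate changed by +0.27 percentage points.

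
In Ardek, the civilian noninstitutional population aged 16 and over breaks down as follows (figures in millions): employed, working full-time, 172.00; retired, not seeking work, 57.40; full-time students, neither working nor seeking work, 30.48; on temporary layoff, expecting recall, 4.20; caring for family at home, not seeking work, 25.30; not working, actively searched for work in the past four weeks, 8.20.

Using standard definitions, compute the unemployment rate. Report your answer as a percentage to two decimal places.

Unemployment rate ≈ 6.72%.

Employed = 172.00 million.
Unemployed = 4.20 + 8.20 = 12.40 million (jobless and actively searching, or on temporary layoff).
Labor force = 172.00 + 12.40 = 184.40 million.
Unemployment rate = 12.40 / 184.40 = 6.72%.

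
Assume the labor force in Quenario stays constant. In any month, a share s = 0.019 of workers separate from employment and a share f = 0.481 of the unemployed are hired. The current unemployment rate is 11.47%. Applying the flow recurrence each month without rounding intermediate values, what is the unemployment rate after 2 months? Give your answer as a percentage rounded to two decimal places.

Unemployment rate after two months ≈ 5.72%.

With a fixed labor force, u_{t+1} = u_t + s·(1−u_t) − f·u_t = u_t·(1−s−f) + s.
Here 1−s−f = 0.500 and s = 0.019.
u_1 = 0.114700 × 0.500 + 0.019 = 0.076350.
u_2 = 0.076350 × 0.500 + 0.019 = 0.057175.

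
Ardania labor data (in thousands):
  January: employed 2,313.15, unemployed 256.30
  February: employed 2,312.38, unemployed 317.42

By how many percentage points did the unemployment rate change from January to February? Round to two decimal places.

The unemployment rate changed by +2.10 percentage points.

January: labor force = 2,313.15 + 256.30 = 2,569.45; u = 256.30/2,569.45 = 9.97%.
February: labor force = 2,312.38 + 317.42 = 2,629.80; u = 317.42/2,629.80 = 12.07%.
Change = 12.07% − 9.97% = +2.10 pp.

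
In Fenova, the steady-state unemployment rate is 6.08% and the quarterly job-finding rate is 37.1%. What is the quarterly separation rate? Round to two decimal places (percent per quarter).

From u* = s/(s+f): s = u·f/(1−u).
s = 0.0608 × 37.1 / (1 − 0.0608) = 2.2557 / 0.9392 ≈ 2.40% per quarter.

Separation rate ≈ 2.40% per quarter.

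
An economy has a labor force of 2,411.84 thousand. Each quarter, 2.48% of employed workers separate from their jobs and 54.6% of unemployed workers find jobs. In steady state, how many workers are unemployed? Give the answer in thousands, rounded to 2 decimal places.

About 104.79 thousand are unemployed in steady state.

Steady-state unemployment rate u* = s/(s+f) = 2.48/(2.48+54.6) = 0.043448.
Unemployed = u* × labor force = 0.043448 × 2,411.84 ≈ 104.79 thousand.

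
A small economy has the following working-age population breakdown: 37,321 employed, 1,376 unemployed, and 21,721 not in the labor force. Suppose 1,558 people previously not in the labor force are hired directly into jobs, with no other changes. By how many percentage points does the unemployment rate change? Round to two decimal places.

The unemployment rate changes by −0.14 percentage points.

Initially, labor force = 37,321 + 1,376 = 38,697, so u = 1,376/38,697 = 3.56%.
After the change, employed and labor force both rise by 1,558; unemployed unchanged → E = 38,879, U = 1,376, labor force = 40,255.
New unemployment rate = 1,376 / 40,255 = 3.42%.
Change = 3.42% − 3.56% = −0.14 percentage points.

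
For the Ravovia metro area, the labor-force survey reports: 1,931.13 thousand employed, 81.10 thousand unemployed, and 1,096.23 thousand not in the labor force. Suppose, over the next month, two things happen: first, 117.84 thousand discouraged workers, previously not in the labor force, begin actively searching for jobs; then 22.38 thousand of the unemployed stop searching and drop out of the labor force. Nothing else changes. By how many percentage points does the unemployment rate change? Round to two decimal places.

The unemployment rate changes by +4.35 percentage points.

Initially, labor force = 1,931.13 + 81.10 = 2,012.23 thousand, so u = 81.10/2,012.23 = 4.03%.
After the first change, unemployed and labor force both rise by 117.84 → E = 1,931.13, U = 198.94, labor force = 2,130.07 thousand.
After the second change, unemployed and labor force both fall by 22.38 → E = 1,931.13, U = 176.56, labor force = 2,107.69 thousand.
New unemployment rate = 176.56 / 2,107.69 = 8.38%.
Change = 8.38% − 4.03% = +4.35 percentage points.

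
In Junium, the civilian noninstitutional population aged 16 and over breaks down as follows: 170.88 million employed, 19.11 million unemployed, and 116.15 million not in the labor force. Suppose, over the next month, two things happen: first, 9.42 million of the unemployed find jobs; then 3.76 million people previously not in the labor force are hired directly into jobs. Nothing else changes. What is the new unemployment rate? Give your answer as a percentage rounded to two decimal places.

New unemployment rate ≈ 5.00%.

Initially, labor force = 170.88 + 19.11 = 189.99 million, so u = 19.11/189.99 = 10.06%.
After the first change, unemployed falls and employed rises by 9.42; labor force unchanged → E = 180.30, U = 9.69, labor force = 189.99 million.
After the second change, employed and labor force both rise by 3.76; unemployed unchanged → E = 184.06, U = 9.69, labor force = 193.75 million.
New unemployment rate = 9.69 / 193.75 = 5.00%.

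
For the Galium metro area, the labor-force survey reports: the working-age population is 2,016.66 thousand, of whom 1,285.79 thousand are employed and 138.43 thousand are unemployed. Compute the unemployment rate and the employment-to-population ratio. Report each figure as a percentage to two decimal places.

Labor force = employed + unemployed = 1,285.79 + 138.43 = 1,424.22 thousand.
Unemployment rate = 138.43 / 1,424.22 = 9.72%.
Employment-population ratio = 1,285.79 / 2,016.66 = 63.76%.

Unemployment rate ≈ 9.72%; employment-population ratio ≈ 63.76%.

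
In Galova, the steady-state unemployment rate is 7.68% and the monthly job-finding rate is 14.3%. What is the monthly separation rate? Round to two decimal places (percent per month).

From u* = s/(s+f): s = u·f/(1−u).
s = 0.0768 × 14.3 / (1 − 0.0768) = 1.0982 / 0.9232 ≈ 1.19% per month.

Separation rate ≈ 1.19% per month.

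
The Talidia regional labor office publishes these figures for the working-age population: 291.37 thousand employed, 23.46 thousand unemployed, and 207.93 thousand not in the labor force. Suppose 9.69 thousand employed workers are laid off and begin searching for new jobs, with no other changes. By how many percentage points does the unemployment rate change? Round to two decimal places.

The unemployment rate changes by +3.08 percentage points.

Initially, labor force = 291.37 + 23.46 = 314.83 thousand, so u = 23.46/314.83 = 7.45%.
After the change, employed falls and unemployed rises by 9.69; labor force unchanged → E = 281.68, U = 33.15, labor force = 314.83 thousand.
New unemployment rate = 33.15 / 314.83 = 10.53%.
Change = 10.53% − 7.45% = +3.08 percentage points.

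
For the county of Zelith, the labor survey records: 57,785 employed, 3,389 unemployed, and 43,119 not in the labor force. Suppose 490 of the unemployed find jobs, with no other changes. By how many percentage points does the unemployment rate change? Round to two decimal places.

Initially, labor force = 57,785 + 3,389 = 61,174, so u = 3,389/61,174 = 5.54%.
After the change, unemployed falls and employed rises by 490; labor force unchanged → E = 58,275, U = 2,899, labor force = 61,174.
New unemployment rate = 2,899 / 61,174 = 4.74%.
Change = 4.74% − 5.54% = −0.80 percentage points.

The unemployment rate changes by −0.80 percentage points.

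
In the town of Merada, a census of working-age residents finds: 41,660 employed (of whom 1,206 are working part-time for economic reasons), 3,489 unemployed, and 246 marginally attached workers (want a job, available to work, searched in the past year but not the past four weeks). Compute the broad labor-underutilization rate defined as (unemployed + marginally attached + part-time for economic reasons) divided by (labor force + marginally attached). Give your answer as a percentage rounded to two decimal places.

Broad underutilization rate ≈ 10.88%.

Labor force = 41,660 + 3,489 = 45,149.
Numerator = 3,489 + 246 + 1,206 = 4,941.
Denominator = 45,149 + 246 = 45,395.
Broad rate = 4,941 / 45,395 = 10.88%.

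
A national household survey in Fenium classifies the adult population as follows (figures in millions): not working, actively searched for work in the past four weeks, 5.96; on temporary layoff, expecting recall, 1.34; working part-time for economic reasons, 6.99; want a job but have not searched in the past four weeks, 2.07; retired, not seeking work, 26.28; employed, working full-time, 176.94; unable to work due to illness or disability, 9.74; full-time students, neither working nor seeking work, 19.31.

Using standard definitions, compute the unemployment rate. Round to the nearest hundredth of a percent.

Unemployment rate ≈ 3.82%.

Employed = 6.99 + 176.94 = 183.93 million (anyone who worked, including part-time for economic reasons, counts as employed).
Unemployed = 5.96 + 1.34 = 7.30 million (jobless and actively searching, or on temporary layoff).
Labor force = 183.93 + 7.30 = 191.23 million.
Unemployment rate = 7.30 / 191.23 = 3.82%.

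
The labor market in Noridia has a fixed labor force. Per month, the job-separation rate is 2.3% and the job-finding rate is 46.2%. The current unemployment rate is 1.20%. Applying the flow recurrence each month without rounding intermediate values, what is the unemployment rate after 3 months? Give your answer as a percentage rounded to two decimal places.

Unemployment rate after three months ≈ 4.26%.

With a fixed labor force, u_{t+1} = u_t + s·(1−u_t) − f·u_t = u_t·(1−s−f) + s.
Here 1−s−f = 0.515 and s = 0.023.
u_1 = 0.012000 × 0.515 + 0.023 = 0.029180.
u_2 = 0.029180 × 0.515 + 0.023 = 0.038028.
u_3 = 0.038028 × 0.515 + 0.023 = 0.042584.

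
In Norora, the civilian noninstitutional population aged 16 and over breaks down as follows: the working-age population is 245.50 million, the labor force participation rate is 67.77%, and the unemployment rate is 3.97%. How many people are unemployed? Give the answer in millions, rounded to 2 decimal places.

Labor force = 0.6777 × 245.50 = 166.38 million.
Unemployed = 0.0397 × 166.38 ≈ 6.61 million.

About 6.61 million are unemployed.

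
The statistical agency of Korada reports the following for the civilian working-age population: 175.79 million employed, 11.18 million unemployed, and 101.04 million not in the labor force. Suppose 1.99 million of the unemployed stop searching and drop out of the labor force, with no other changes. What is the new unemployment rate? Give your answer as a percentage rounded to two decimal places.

New unemployment rate ≈ 4.97%.

Initially, labor force = 175.79 + 11.18 = 186.97 million, so u = 11.18/186.97 = 5.98%.
After the change, unemployed and labor force both fall by 1.99 → E = 175.79, U = 9.19, labor force = 184.98 million.
New unemployment rate = 9.19 / 184.98 = 4.97%.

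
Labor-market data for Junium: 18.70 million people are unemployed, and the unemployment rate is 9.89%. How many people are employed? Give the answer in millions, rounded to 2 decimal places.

Labor force = U / u = 18.70 / 0.0989 ≈ 189.08 million.
Employed = labor force − unemployed = 189.08 − 18.70 = 170.38 million.

About 170.38 million are employed.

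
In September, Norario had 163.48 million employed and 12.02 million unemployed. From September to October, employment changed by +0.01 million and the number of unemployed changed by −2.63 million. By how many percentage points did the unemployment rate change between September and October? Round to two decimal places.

The unemployment rate changed by −1.42 percentage points.

September: labor force = 163.48 + 12.02 = 175.50; u = 12.02/175.50 = 6.85%.
October: labor force = 163.49 + 9.39 = 172.88; u = 9.39/172.88 = 5.43%.
Change = 5.43% − 6.85% = −1.42 pp.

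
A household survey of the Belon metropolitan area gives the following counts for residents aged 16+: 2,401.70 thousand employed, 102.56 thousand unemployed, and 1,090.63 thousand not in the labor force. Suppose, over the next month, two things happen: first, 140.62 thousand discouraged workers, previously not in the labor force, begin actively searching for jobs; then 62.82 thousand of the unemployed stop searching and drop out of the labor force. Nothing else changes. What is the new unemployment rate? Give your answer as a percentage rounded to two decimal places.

Initially, labor force = 2,401.70 + 102.56 = 2,504.26 thousand, so u = 102.56/2,504.26 = 4.10%.
After the first change, unemployed and labor force both rise by 140.62 → E = 2,401.70, U = 243.18, labor force = 2,644.88 thousand.
After the second change, unemployed and labor force both fall by 62.82 → E = 2,401.70, U = 180.36, labor force = 2,582.06 thousand.
New unemployment rate = 180.36 / 2,582.06 = 6.99%.

New unemployment rate ≈ 6.99%.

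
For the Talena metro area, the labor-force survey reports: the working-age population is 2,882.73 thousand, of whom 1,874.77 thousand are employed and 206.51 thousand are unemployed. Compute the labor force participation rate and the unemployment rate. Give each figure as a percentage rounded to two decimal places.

Labor force participation rate ≈ 72.20%; unemployment rate ≈ 9.92%.

Labor force = employed + unemployed = 1,874.77 + 206.51 = 2,081.28 thousand.
Unemployment rate = 206.51 / 2,081.28 = 9.92%.
Labor force participation rate = 2,081.28 / 2,882.73 = 72.20%.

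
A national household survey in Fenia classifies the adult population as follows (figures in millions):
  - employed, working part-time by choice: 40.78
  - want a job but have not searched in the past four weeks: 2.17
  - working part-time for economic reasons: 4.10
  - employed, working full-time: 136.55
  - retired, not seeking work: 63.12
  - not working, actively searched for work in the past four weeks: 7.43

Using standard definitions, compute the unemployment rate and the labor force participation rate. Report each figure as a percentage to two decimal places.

Employed = 40.78 + 4.10 + 136.55 = 181.43 million (anyone who worked, including part-time for economic reasons, counts as employed).
Unemployed = 7.43 million.
Labor force = 181.43 + 7.43 = 188.86 million.
Not in labor force = 2.17 + 63.12 = 65.29 million (those not working and not actively searching are outside the labor force — including those who want a job but have given up searching).
Civilian working-age population = 188.86 + 65.29 = 254.15 million.
Unemployment rate = 7.43 / 188.86 = 3.93%.
Labor force participation rate = 188.86 / 254.15 = 74.31%.

Unemployment rate ≈ 3.93%; labor force participation rate ≈ 74.31%.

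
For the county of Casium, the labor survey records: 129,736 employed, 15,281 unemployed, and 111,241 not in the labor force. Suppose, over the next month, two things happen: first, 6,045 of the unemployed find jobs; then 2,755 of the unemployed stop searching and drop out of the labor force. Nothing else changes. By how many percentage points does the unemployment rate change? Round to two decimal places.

Initially, labor force = 129,736 + 15,281 = 145,017, so u = 15,281/145,017 = 10.54%.
After the first change, unemployed falls and employed rises by 6,045; labor force unchanged → E = 135,781, U = 9,236, labor force = 145,017.
After the second change, unemployed and labor force both fall by 2,755 → E = 135,781, U = 6,481, labor force = 142,262.
New unemployment rate = 6,481 / 142,262 = 4.56%.
Change = 4.56% − 10.54% = −5.98 percentage points.

The unemployment rate changes by −5.98 percentage points.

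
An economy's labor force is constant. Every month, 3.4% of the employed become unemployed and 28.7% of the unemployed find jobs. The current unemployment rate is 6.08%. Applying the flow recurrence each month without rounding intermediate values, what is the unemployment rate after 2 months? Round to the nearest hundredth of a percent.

With a fixed labor force, u_{t+1} = u_t + s·(1−u_t) − f·u_t = u_t·(1−s−f) + s.
Here 1−s−f = 0.679 and s = 0.034.
u_1 = 0.060800 × 0.679 + 0.034 = 0.075283.
u_2 = 0.075283 × 0.679 + 0.034 = 0.085117.

Unemployment rate after two months ≈ 8.51%.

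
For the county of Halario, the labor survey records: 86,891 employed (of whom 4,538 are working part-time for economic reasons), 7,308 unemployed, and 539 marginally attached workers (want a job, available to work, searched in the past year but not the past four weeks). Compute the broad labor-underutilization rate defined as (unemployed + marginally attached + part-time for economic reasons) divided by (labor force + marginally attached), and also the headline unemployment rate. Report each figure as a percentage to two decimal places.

Broad underutilization rate ≈ 13.07%; headline unemployment rate ≈ 7.76%.

Labor force = 86,891 + 7,308 = 94,199.
Numerator = 7,308 + 539 + 4,538 = 12,385.
Denominator = 94,199 + 539 = 94,738.
Broad rate = 12,385 / 94,738 = 13.07%.
Headline unemployment rate = 7,308 / 94,199 = 7.76%.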